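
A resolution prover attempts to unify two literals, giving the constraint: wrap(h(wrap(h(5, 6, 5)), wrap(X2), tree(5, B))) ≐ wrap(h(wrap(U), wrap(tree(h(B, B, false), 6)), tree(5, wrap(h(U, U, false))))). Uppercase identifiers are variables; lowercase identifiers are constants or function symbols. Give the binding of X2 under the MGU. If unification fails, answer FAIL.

tree(h(wrap(h(h(5, 6, 5), h(5, 6, 5), false)), wrap(h(h(5, 6, 5), h(5, 6, 5), false)), false), 6)

Decompose wrap/1: h(wrap(h(5, 6, 5)), wrap(X2), tree(5, B)) ≐ h(wrap(U), wrap(tree(h(B, B, false), 6)), tree(5, wrap(h(U, U, false)))).
Decompose h/3: wrap(h(5, 6, 5)) ≐ wrap(U),  wrap(X2) ≐ wrap(tree(h(B, B, false), 6)),  tree(5, B) ≐ tree(5, wrap(h(U, U, false))).
Decompose wrap/1: h(5, 6, 5) ≐ U.
Bind U := h(5, 6, 5); substituting into the one remaining equation that mentions U gives: tree(5, B) ≐ tree(5, wrap(h(h(5, 6, 5), h(5, 6, 5), false))).
Decompose wrap/1: X2 ≐ tree(h(B, B, false), 6).
Bind X2 := tree(h(B, B, false), 6); no other remaining equation mentions X2.
Decompose tree/2: 5 ≐ 5,  B ≐ wrap(h(h(5, 6, 5), h(5, 6, 5), false)).
Delete trivial equation 5 ≐ 5.
Bind B := wrap(h(h(5, 6, 5), h(5, 6, 5), false)). Substituting into the earlier binding gives X2 := tree(h(wrap(h(h(5, 6, 5), h(5, 6, 5), false)), wrap(h(h(5, 6, 5), h(5, 6, 5), false)), false), 6).
MGU = { U ↦ h(5, 6, 5), X2 ↦ tree(h(wrap(h(h(5, 6, 5), h(5, 6, 5), false)), wrap(h(h(5, 6, 5), h(5, 6, 5), false)), false), 6), B ↦ wrap(h(h(5, 6, 5), h(5, 6, 5), false)) }, so X2 ↦ tree(h(wrap(h(h(5, 6, 5), h(5, 6, 5), false)), wrap(h(h(5, 6, 5), h(5, 6, 5), false)), false), 6).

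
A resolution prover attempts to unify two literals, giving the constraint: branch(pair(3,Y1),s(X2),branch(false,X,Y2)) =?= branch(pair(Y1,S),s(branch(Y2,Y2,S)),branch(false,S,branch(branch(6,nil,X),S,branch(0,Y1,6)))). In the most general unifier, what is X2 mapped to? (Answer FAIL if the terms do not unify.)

Decompose branch/3: pair(3,Y1) =?= pair(Y1,S),  s(X2) =?= s(branch(Y2,Y2,S)),  branch(false,X,Y2) =?= branch(false,S,branch(branch(6,nil,X),S,branch(0,Y1,6))).
Decompose pair/2: 3 =?= Y1,  Y1 =?= S.
Bind Y1 := 3; substituting into the 2 remaining equations that mention Y1 gives: 3 =?= S,  branch(false,X,Y2) =?= branch(false,S,branch(branch(6,nil,X),S,branch(0,3,6))).
Bind S := 3; substituting into the remaining equations gives: s(X2) =?= s(branch(Y2,Y2,3)),  branch(false,X,Y2) =?= branch(false,3,branch(branch(6,nil,X),3,branch(0,3,6))).
Decompose s/1: X2 =?= branch(Y2,Y2,3).
Bind X2 := branch(Y2,Y2,3); no other remaining equation mentions X2.
Decompose branch/3: false =?= false,  X =?= 3,  Y2 =?= branch(branch(6,nil,X),3,branch(0,3,6)).
Delete trivial equation false =?= false.
Bind X := 3; substituting into the remaining equation gives: Y2 =?= branch(branch(6,nil,3),3,branch(0,3,6)).
Bind Y2 := branch(branch(6,nil,3),3,branch(0,3,6)). Substituting into the earlier binding gives X2 := branch(branch(branch(6,nil,3),3,branch(0,3,6)),branch(branch(6,nil,3),3,branch(0,3,6)),3).
MGU = { Y1 := 3, S := 3, X2 := branch(branch(branch(6,nil,3),3,branch(0,3,6)),branch(branch(6,nil,3),3,branch(0,3,6)),3), X := 3, Y2 := branch(branch(6,nil,3),3,branch(0,3,6)) }, so X2 := branch(branch(branch(6,nil,3),3,branch(0,3,6)),branch(branch(6,nil,3),3,branch(0,3,6)),3).

branch(branch(branch(6,nil,3),3,branch(0,3,6)),branch(branch(6,nil,3),3,branch(0,3,6)),3)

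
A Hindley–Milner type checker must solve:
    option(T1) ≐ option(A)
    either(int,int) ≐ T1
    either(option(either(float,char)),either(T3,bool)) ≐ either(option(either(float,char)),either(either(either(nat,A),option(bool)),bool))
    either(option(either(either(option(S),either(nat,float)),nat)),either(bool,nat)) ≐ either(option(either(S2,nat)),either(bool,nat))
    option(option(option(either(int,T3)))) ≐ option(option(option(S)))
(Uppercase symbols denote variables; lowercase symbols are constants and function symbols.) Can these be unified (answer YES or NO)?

YES

Decompose option/1: T1 ≐ A.
Bind T1 := A; substituting into the one remaining equation that mentions T1 gives: either(int,int) ≐ A.
Bind A := either(int,int); substituting into the one remaining equation that mentions A gives: either(option(either(float,char)),either(T3,bool)) ≐ either(option(either(float,char)),either(either(either(nat,either(int,int)),option(bool)),bool)). Substituting into the earlier binding gives T1 := either(int,int).
Decompose either/2: option(either(float,char)) ≐ option(either(float,char)),  either(T3,bool) ≐ either(either(either(nat,either(int,int)),option(bool)),bool).
Delete trivial equation option(either(float,char)) ≐ option(either(float,char)).
Decompose either/2: T3 ≐ either(either(nat,either(int,int)),option(bool)),  bool ≐ bool.
Bind T3 := either(either(nat,either(int,int)),option(bool)); substituting into the one remaining equation that mentions T3 gives: option(option(option(either(int,either(either(nat,either(int,int)),option(bool)))))) ≐ option(option(option(S))).
Delete trivial equation bool ≐ bool.
Decompose either/2: option(either(either(option(S),either(nat,float)),nat)) ≐ option(either(S2,nat)),  either(bool,nat) ≐ either(bool,nat).
Decompose option/1: either(either(option(S),either(nat,float)),nat) ≐ either(S2,nat).
Decompose either/2: either(option(S),either(nat,float)) ≐ S2,  nat ≐ nat.
Bind S2 := either(option(S),either(nat,float)); no other remaining equation mentions S2.
Delete trivial equation nat ≐ nat.
Delete trivial equation either(bool,nat) ≐ either(bool,nat).
Decompose option/1: option(option(either(int,either(either(nat,either(int,int)),option(bool))))) ≐ option(option(S)).
Decompose option/1: option(either(int,either(either(nat,either(int,int)),option(bool)))) ≐ option(S).
Decompose option/1: either(int,either(either(nat,either(int,int)),option(bool))) ≐ S.
Bind S := either(int,either(either(nat,either(int,int)),option(bool))). Substituting into the earlier binding gives S2 := either(option(either(int,either(either(nat,either(int,int)),option(bool)))),either(nat,float)).
No equations remain and no clash or occurs-check failure arose, so a unifier exists.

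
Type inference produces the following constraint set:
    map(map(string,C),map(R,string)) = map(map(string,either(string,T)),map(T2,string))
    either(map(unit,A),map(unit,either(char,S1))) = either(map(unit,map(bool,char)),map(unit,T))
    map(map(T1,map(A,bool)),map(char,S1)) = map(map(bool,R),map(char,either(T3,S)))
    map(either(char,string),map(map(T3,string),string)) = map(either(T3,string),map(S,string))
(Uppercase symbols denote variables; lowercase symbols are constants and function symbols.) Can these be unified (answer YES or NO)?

YES

Decompose map/2: map(string,C) = map(string,either(string,T)),  map(R,string) = map(T2,string).
Decompose map/2: string = string,  C = either(string,T).
Delete trivial equation string = string.
Bind C := either(string,T); no other remaining equation mentions C.
Decompose map/2: R = T2,  string = string.
Bind R := T2; substituting into the one remaining equation that mentions R gives: map(map(T1,map(A,bool)),map(char,S1)) = map(map(bool,T2),map(char,either(T3,S))).
Delete trivial equation string = string.
Decompose either/2: map(unit,A) = map(unit,map(bool,char)),  map(unit,either(char,S1)) = map(unit,T).
Decompose map/2: unit = unit,  A = map(bool,char).
Delete trivial equation unit = unit.
Bind A := map(bool,char); substituting into the one remaining equation that mentions A gives: map(map(T1,map(map(bool,char),bool)),map(char,S1)) = map(map(bool,T2),map(char,either(T3,S))).
Decompose map/2: unit = unit,  either(char,S1) = T.
Delete trivial equation unit = unit.
Bind T := either(char,S1); no other remaining equation mentions T. Substituting into the earlier binding gives C := either(string,either(char,S1)).
Decompose map/2: map(T1,map(map(bool,char),bool)) = map(bool,T2),  map(char,S1) = map(char,either(T3,S)).
Decompose map/2: T1 = bool,  map(map(bool,char),bool) = T2.
Bind T1 := bool; no other remaining equation mentions T1.
Bind T2 := map(map(bool,char),bool); no other remaining equation mentions T2. Substituting into the earlier binding gives R := map(map(bool,char),bool).
Decompose map/2: char = char,  S1 = either(T3,S).
Delete trivial equation char = char.
Bind S1 := either(T3,S); no other remaining equation mentions S1. Substituting into the earlier bindings gives C := either(string,either(char,either(T3,S))), T := either(char,either(T3,S)).
Decompose map/2: either(char,string) = either(T3,string),  map(map(T3,string),string) = map(S,string).
Decompose either/2: char = T3,  string = string.
Bind T3 := char; substituting into the one remaining equation that mentions T3 gives: map(map(char,string),string) = map(S,string). Substituting into the earlier bindings gives C := either(string,either(char,either(char,S))), T := either(char,either(char,S)), S1 := either(char,S).
Delete trivial equation string = string.
Decompose map/2: map(char,string) = S,  string = string.
Bind S := map(char,string); no other remaining equation mentions S. Substituting into the earlier bindings gives C := either(string,either(char,either(char,map(char,string)))), T := either(char,either(char,map(char,string))), S1 := either(char,map(char,string)).
Delete trivial equation string = string.
No equations remain and no clash or occurs-check failure arose, so a unifier exists.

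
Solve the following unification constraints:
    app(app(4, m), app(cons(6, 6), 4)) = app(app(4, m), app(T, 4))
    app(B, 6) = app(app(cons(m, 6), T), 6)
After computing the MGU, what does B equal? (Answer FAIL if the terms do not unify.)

Decompose app/2: app(4, m) = app(4, m),  app(cons(6, 6), 4) = app(T, 4).
Delete trivial equation app(4, m) = app(4, m).
Decompose app/2: cons(6, 6) = T,  4 = 4.
Bind T := cons(6, 6); substituting into the one remaining equation that mentions T gives: app(B, 6) = app(app(cons(m, 6), cons(6, 6)), 6).
Delete trivial equation 4 = 4.
Decompose app/2: B = app(cons(m, 6), cons(6, 6)),  6 = 6.
Bind B := app(cons(m, 6), cons(6, 6)); no other remaining equation mentions B.
Delete trivial equation 6 = 6.
MGU = { T ↦ cons(6, 6), B ↦ app(cons(m, 6), cons(6, 6)) }, so B ↦ app(cons(m, 6), cons(6, 6)).

app(cons(m, 6), cons(6, 6))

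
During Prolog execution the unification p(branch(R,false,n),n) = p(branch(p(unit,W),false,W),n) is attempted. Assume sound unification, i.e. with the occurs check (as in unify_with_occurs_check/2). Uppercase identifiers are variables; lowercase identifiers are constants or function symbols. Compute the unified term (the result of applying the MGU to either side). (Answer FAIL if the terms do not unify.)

Decompose p/2: branch(R,false,n) = branch(p(unit,W),false,W),  n = n.
Decompose branch/3: R = p(unit,W),  false = false,  n = W.
Bind R := p(unit,W); no other remaining equation mentions R.
Delete trivial equation false = false.
Bind W := n; no other remaining equation mentions W. Substituting into the earlier binding gives R := p(unit,n).
Delete trivial equation n = n.
Applying the MGU to either side gives p(branch(p(unit,n),false,n),n).

p(branch(p(unit,n),false,n),n)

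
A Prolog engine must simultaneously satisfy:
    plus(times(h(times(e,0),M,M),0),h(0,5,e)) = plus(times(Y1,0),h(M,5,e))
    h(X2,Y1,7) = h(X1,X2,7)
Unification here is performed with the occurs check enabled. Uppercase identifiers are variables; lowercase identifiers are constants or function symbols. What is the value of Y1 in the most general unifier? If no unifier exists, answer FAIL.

Decompose plus/2: times(h(times(e,0),M,M),0) = times(Y1,0),  h(0,5,e) = h(M,5,e).
Decompose times/2: h(times(e,0),M,M) = Y1,  0 = 0.
Bind Y1 := h(times(e,0),M,M); substituting into the one remaining equation that mentions Y1 gives: h(X2,h(times(e,0),M,M),7) = h(X1,X2,7).
Delete trivial equation 0 = 0.
Decompose h/3: 0 = M,  5 = 5,  e = e.
Bind M := 0; substituting into the one remaining equation that mentions M gives: h(X2,h(times(e,0),0,0),7) = h(X1,X2,7). Substituting into the earlier binding gives Y1 := h(times(e,0),0,0).
Delete trivial equation 5 = 5.
Delete trivial equation e = e.
Decompose h/3: X2 = X1,  h(times(e,0),0,0) = X2,  7 = 7.
Bind X2 := X1; substituting into the one remaining equation that mentions X2 gives: h(times(e,0),0,0) = X1.
Bind X1 := h(times(e,0),0,0); no other remaining equation mentions X1. Substituting into the earlier binding gives X2 := h(times(e,0),0,0).
Delete trivial equation 7 = 7.
MGU = { Y1 -> h(times(e,0),0,0), M -> 0, X2 -> h(times(e,0),0,0), X1 -> h(times(e,0),0,0) }, so Y1 -> h(times(e,0),0,0).

h(times(e,0),0,0)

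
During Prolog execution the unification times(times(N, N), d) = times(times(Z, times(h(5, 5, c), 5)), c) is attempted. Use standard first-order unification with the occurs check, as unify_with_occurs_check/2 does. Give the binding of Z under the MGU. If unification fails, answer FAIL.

Decompose times/2: times(N, N) = times(Z, times(h(5, 5, c), 5)),  d = c.
Decompose times/2: N = Z,  N = times(h(5, 5, c), 5).
Bind N := Z; substituting into the one remaining equation that mentions N gives: Z = times(h(5, 5, c), 5).
Bind Z := times(h(5, 5, c), 5); no other remaining equation mentions Z. Substituting into the earlier binding gives N := times(h(5, 5, c), 5).
Clash: constants d and c differ; no unifier exists.

FAIL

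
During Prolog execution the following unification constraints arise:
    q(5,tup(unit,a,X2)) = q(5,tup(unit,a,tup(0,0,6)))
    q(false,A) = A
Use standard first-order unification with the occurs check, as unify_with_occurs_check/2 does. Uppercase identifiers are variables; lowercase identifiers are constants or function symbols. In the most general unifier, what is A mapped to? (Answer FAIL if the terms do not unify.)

Decompose q/2: 5 = 5,  tup(unit,a,X2) = tup(unit,a,tup(0,0,6)).
Delete trivial equation 5 = 5.
Decompose tup/3: unit = unit,  a = a,  X2 = tup(0,0,6).
Delete trivial equation unit = unit.
Delete trivial equation a = a.
Bind X2 := tup(0,0,6); no other remaining equation mentions X2.
Occurs check fails: A occurs in q(false,A); the equation A = q(false,A) has no finite solution.

FAIL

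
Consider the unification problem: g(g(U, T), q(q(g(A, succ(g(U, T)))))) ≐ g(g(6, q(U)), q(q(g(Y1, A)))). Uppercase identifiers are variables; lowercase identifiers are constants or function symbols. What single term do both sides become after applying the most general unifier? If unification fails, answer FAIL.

g(g(6, q(6)), q(q(g(succ(g(6, q(6))), succ(g(6, q(6)))))))

Decompose g/2: g(U, T) ≐ g(6, q(U)),  q(q(g(A, succ(g(U, T))))) ≐ q(q(g(Y1, A))).
Decompose g/2: U ≐ 6,  T ≐ q(U).
Bind U := 6; substituting into the remaining equations gives: T ≐ q(6),  q(q(g(A, succ(g(6, T))))) ≐ q(q(g(Y1, A))).
Bind T := q(6); substituting into the remaining equation gives: q(q(g(A, succ(g(6, q(6)))))) ≐ q(q(g(Y1, A))).
Decompose q/1: q(g(A, succ(g(6, q(6))))) ≐ q(g(Y1, A)).
Decompose q/1: g(A, succ(g(6, q(6)))) ≐ g(Y1, A).
Decompose g/2: A ≐ Y1,  succ(g(6, q(6))) ≐ A.
Bind A := Y1; substituting into the remaining equation gives: succ(g(6, q(6))) ≐ Y1.
Bind Y1 := succ(g(6, q(6))). Substituting into the earlier binding gives A := succ(g(6, q(6))).
Applying the MGU to either side gives g(g(6, q(6)), q(q(g(succ(g(6, q(6))), succ(g(6, q(6))))))).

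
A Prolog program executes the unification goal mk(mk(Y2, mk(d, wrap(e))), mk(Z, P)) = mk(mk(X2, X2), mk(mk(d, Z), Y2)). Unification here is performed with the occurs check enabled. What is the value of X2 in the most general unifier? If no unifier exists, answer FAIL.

FAIL

Decompose mk/2: mk(Y2, mk(d, wrap(e))) = mk(X2, X2),  mk(Z, P) = mk(mk(d, Z), Y2).
Decompose mk/2: Y2 = X2,  mk(d, wrap(e)) = X2.
Bind Y2 := X2; substituting into the one remaining equation that mentions Y2 gives: mk(Z, P) = mk(mk(d, Z), X2).
Bind X2 := mk(d, wrap(e)); substituting into the remaining equation gives: mk(Z, P) = mk(mk(d, Z), mk(d, wrap(e))). Substituting into the earlier binding gives Y2 := mk(d, wrap(e)).
Decompose mk/2: Z = mk(d, Z),  P = mk(d, wrap(e)).
Occurs check fails: Z occurs in mk(d, Z); the equation Z = mk(d, Z) has no finite solution.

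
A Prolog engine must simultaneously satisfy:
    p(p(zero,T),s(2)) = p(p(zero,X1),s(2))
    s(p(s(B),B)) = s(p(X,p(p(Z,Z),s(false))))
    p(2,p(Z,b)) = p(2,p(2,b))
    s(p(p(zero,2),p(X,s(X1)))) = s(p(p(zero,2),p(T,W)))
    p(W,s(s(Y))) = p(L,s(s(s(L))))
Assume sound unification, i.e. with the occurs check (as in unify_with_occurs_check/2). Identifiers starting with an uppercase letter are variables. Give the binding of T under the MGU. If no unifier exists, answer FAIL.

s(p(p(2,2),s(false)))

Decompose p/2: p(zero,T) = p(zero,X1),  s(2) = s(2).
Decompose p/2: zero = zero,  T = X1.
Delete trivial equation zero = zero.
Bind T := X1; substituting into the one remaining equation that mentions T gives: s(p(p(zero,2),p(X,s(X1)))) = s(p(p(zero,2),p(X1,W))).
Delete trivial equation s(2) = s(2).
Decompose s/1: p(s(B),B) = p(X,p(p(Z,Z),s(false))).
Decompose p/2: s(B) = X,  B = p(p(Z,Z),s(false)).
Bind X := s(B); substituting into the one remaining equation that mentions X gives: s(p(p(zero,2),p(s(B),s(X1)))) = s(p(p(zero,2),p(X1,W))).
Bind B := p(p(Z,Z),s(false)); substituting into the one remaining equation that mentions B gives: s(p(p(zero,2),p(s(p(p(Z,Z),s(false))),s(X1)))) = s(p(p(zero,2),p(X1,W))). Substituting into the earlier binding gives X := s(p(p(Z,Z),s(false))).
Decompose p/2: 2 = 2,  p(Z,b) = p(2,b).
Delete trivial equation 2 = 2.
Decompose p/2: Z = 2,  b = b.
Bind Z := 2; substituting into the one remaining equation that mentions Z gives: s(p(p(zero,2),p(s(p(p(2,2),s(false))),s(X1)))) = s(p(p(zero,2),p(X1,W))). Substituting into the earlier bindings gives X := s(p(p(2,2),s(false))), B := p(p(2,2),s(false)).
Delete trivial equation b = b.
Decompose s/1: p(p(zero,2),p(s(p(p(2,2),s(false))),s(X1))) = p(p(zero,2),p(X1,W)).
Decompose p/2: p(zero,2) = p(zero,2),  p(s(p(p(2,2),s(false))),s(X1)) = p(X1,W).
Delete trivial equation p(zero,2) = p(zero,2).
Decompose p/2: s(p(p(2,2),s(false))) = X1,  s(X1) = W.
Bind X1 := s(p(p(2,2),s(false))); substituting into the one remaining equation that mentions X1 gives: s(s(p(p(2,2),s(false)))) = W. Substituting into the earlier binding gives T := s(p(p(2,2),s(false))).
Bind W := s(s(p(p(2,2),s(false)))); substituting into the remaining equation gives: p(s(s(p(p(2,2),s(false)))),s(s(Y))) = p(L,s(s(s(L)))).
Decompose p/2: s(s(p(p(2,2),s(false)))) = L,  s(s(Y)) = s(s(s(L))).
Bind L := s(s(p(p(2,2),s(false)))); substituting into the remaining equation gives: s(s(Y)) = s(s(s(s(s(p(p(2,2),s(false))))))).
Decompose s/1: s(Y) = s(s(s(s(p(p(2,2),s(false)))))).
Decompose s/1: Y = s(s(s(p(p(2,2),s(false))))).
Bind Y := s(s(s(p(p(2,2),s(false))))).
MGU = { T = s(p(p(2,2),s(false))), X = s(p(p(2,2),s(false))), B = p(p(2,2),s(false)), Z = 2, X1 = s(p(p(2,2),s(false))), W = s(s(p(p(2,2),s(false)))), L = s(s(p(p(2,2),s(false)))), Y = s(s(s(p(p(2,2),s(false))))) }, so T = s(p(p(2,2),s(false))).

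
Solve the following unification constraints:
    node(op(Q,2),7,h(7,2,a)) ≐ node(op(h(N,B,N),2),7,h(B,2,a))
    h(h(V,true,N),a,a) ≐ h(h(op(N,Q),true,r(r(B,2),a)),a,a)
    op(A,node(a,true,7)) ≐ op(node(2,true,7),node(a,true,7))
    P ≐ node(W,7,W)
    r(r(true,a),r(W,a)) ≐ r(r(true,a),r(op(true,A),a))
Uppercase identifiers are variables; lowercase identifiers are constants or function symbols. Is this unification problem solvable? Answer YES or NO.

YES

Decompose node/3: op(Q,2) ≐ op(h(N,B,N),2),  7 ≐ 7,  h(7,2,a) ≐ h(B,2,a).
Decompose op/2: Q ≐ h(N,B,N),  2 ≐ 2.
Bind Q := h(N,B,N); substituting into the one remaining equation that mentions Q gives: h(h(V,true,N),a,a) ≐ h(h(op(N,h(N,B,N)),true,r(r(B,2),a)),a,a).
Delete trivial equation 2 ≐ 2.
Delete trivial equation 7 ≐ 7.
Decompose h/3: 7 ≐ B,  2 ≐ 2,  a ≐ a.
Bind B := 7; substituting into the one remaining equation that mentions B gives: h(h(V,true,N),a,a) ≐ h(h(op(N,h(N,7,N)),true,r(r(7,2),a)),a,a). Substituting into the earlier binding gives Q := h(N,7,N).
Delete trivial equation 2 ≐ 2.
Delete trivial equation a ≐ a.
Decompose h/3: h(V,true,N) ≐ h(op(N,h(N,7,N)),true,r(r(7,2),a)),  a ≐ a,  a ≐ a.
Decompose h/3: V ≐ op(N,h(N,7,N)),  true ≐ true,  N ≐ r(r(7,2),a).
Bind V := op(N,h(N,7,N)); no other remaining equation mentions V.
Delete trivial equation true ≐ true.
Bind N := r(r(7,2),a); no other remaining equation mentions N. Substituting into the earlier bindings gives Q := h(r(r(7,2),a),7,r(r(7,2),a)), V := op(r(r(7,2),a),h(r(r(7,2),a),7,r(r(7,2),a))).
Delete trivial equation a ≐ a.
Delete trivial equation a ≐ a.
Decompose op/2: A ≐ node(2,true,7),  node(a,true,7) ≐ node(a,true,7).
Bind A := node(2,true,7); substituting into the one remaining equation that mentions A gives: r(r(true,a),r(W,a)) ≐ r(r(true,a),r(op(true,node(2,true,7)),a)).
Delete trivial equation node(a,true,7) ≐ node(a,true,7).
Bind P := node(W,7,W); no other remaining equation mentions P.
Decompose r/2: r(true,a) ≐ r(true,a),  r(W,a) ≐ r(op(true,node(2,true,7)),a).
Delete trivial equation r(true,a) ≐ r(true,a).
Decompose r/2: W ≐ op(true,node(2,true,7)),  a ≐ a.
Bind W := op(true,node(2,true,7)); no other remaining equation mentions W. Substituting into the earlier binding gives P := node(op(true,node(2,true,7)),7,op(true,node(2,true,7))).
Delete trivial equation a ≐ a.
No equations remain and no clash or occurs-check failure arose, so a unifier exists.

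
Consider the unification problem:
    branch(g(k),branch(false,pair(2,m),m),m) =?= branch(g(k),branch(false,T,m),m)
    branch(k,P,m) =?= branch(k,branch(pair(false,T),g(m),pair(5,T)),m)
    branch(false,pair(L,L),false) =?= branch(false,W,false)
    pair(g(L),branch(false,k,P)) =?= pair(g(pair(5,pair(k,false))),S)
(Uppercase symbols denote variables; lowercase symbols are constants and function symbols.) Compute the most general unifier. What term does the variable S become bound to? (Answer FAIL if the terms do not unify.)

branch(false,k,branch(pair(false,pair(2,m)),g(m),pair(5,pair(2,m))))

Decompose branch/3: g(k) =?= g(k),  branch(false,pair(2,m),m) =?= branch(false,T,m),  m =?= m.
Delete trivial equation g(k) =?= g(k).
Decompose branch/3: false =?= false,  pair(2,m) =?= T,  m =?= m.
Delete trivial equation false =?= false.
Bind T := pair(2,m); substituting into the one remaining equation that mentions T gives: branch(k,P,m) =?= branch(k,branch(pair(false,pair(2,m)),g(m),pair(5,pair(2,m))),m).
Delete trivial equation m =?= m.
Delete trivial equation m =?= m.
Decompose branch/3: k =?= k,  P =?= branch(pair(false,pair(2,m)),g(m),pair(5,pair(2,m))),  m =?= m.
Delete trivial equation k =?= k.
Bind P := branch(pair(false,pair(2,m)),g(m),pair(5,pair(2,m))); substituting into the one remaining equation that mentions P gives: pair(g(L),branch(false,k,branch(pair(false,pair(2,m)),g(m),pair(5,pair(2,m))))) =?= pair(g(pair(5,pair(k,false))),S).
Delete trivial equation m =?= m.
Decompose branch/3: false =?= false,  pair(L,L) =?= W,  false =?= false.
Delete trivial equation false =?= false.
Bind W := pair(L,L); no other remaining equation mentions W.
Delete trivial equation false =?= false.
Decompose pair/2: g(L) =?= g(pair(5,pair(k,false))),  branch(false,k,branch(pair(false,pair(2,m)),g(m),pair(5,pair(2,m)))) =?= S.
Decompose g/1: L =?= pair(5,pair(k,false)).
Bind L := pair(5,pair(k,false)); no other remaining equation mentions L. Substituting into the earlier binding gives W := pair(pair(5,pair(k,false)),pair(5,pair(k,false))).
Bind S := branch(false,k,branch(pair(false,pair(2,m)),g(m),pair(5,pair(2,m)))).
MGU = { T := pair(2,m), P := branch(pair(false,pair(2,m)),g(m),pair(5,pair(2,m))), W := pair(pair(5,pair(k,false)),pair(5,pair(k,false))), L := pair(5,pair(k,false)), S := branch(false,k,branch(pair(false,pair(2,m)),g(m),pair(5,pair(2,m)))) }, so S := branch(false,k,branch(pair(false,pair(2,m)),g(m),pair(5,pair(2,m)))).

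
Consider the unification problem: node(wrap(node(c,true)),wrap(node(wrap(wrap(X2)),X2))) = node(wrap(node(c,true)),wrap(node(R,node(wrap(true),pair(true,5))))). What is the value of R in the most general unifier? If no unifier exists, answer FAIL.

wrap(wrap(node(wrap(true),pair(true,5))))

Decompose node/2: wrap(node(c,true)) = wrap(node(c,true)),  wrap(node(wrap(wrap(X2)),X2)) = wrap(node(R,node(wrap(true),pair(true,5)))).
Delete trivial equation wrap(node(c,true)) = wrap(node(c,true)).
Decompose wrap/1: node(wrap(wrap(X2)),X2) = node(R,node(wrap(true),pair(true,5))).
Decompose node/2: wrap(wrap(X2)) = R,  X2 = node(wrap(true),pair(true,5)).
Bind R := wrap(wrap(X2)); no other remaining equation mentions R.
Bind X2 := node(wrap(true),pair(true,5)). Substituting into the earlier binding gives R := wrap(wrap(node(wrap(true),pair(true,5)))).
MGU = { R -> wrap(wrap(node(wrap(true),pair(true,5)))), X2 -> node(wrap(true),pair(true,5)) }, so R -> wrap(wrap(node(wrap(true),pair(true,5)))).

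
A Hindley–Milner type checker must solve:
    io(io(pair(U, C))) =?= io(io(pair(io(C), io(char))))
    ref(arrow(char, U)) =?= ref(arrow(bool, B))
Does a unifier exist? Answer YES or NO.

NO

Decompose io/1: io(pair(U, C)) =?= io(pair(io(C), io(char))).
Decompose io/1: pair(U, C) =?= pair(io(C), io(char)).
Decompose pair/2: U =?= io(C),  C =?= io(char).
Bind U := io(C); substituting into the one remaining equation that mentions U gives: ref(arrow(char, io(C))) =?= ref(arrow(bool, B)).
Bind C := io(char); substituting into the remaining equation gives: ref(arrow(char, io(io(char)))) =?= ref(arrow(bool, B)). Substituting into the earlier binding gives U := io(io(char)).
Decompose ref/1: arrow(char, io(io(char))) =?= arrow(bool, B).
Decompose arrow/2: char =?= bool,  io(io(char)) =?= B.
Clash: constants char and bool differ; no unifier exists.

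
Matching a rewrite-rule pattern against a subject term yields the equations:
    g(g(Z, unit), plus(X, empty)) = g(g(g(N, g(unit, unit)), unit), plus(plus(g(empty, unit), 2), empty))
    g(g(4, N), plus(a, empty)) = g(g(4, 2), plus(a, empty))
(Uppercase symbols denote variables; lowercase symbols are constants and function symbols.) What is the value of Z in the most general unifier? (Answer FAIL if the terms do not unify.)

g(2, g(unit, unit))

Decompose g/2: g(Z, unit) = g(g(N, g(unit, unit)), unit),  plus(X, empty) = plus(plus(g(empty, unit), 2), empty).
Decompose g/2: Z = g(N, g(unit, unit)),  unit = unit.
Bind Z := g(N, g(unit, unit)); no other remaining equation mentions Z.
Delete trivial equation unit = unit.
Decompose plus/2: X = plus(g(empty, unit), 2),  empty = empty.
Bind X := plus(g(empty, unit), 2); no other remaining equation mentions X.
Delete trivial equation empty = empty.
Decompose g/2: g(4, N) = g(4, 2),  plus(a, empty) = plus(a, empty).
Decompose g/2: 4 = 4,  N = 2.
Delete trivial equation 4 = 4.
Bind N := 2; no other remaining equation mentions N. Substituting into the earlier binding gives Z := g(2, g(unit, unit)).
Delete trivial equation plus(a, empty) = plus(a, empty).
MGU = { Z := g(2, g(unit, unit)), X := plus(g(empty, unit), 2), N := 2 }, so Z := g(2, g(unit, unit)).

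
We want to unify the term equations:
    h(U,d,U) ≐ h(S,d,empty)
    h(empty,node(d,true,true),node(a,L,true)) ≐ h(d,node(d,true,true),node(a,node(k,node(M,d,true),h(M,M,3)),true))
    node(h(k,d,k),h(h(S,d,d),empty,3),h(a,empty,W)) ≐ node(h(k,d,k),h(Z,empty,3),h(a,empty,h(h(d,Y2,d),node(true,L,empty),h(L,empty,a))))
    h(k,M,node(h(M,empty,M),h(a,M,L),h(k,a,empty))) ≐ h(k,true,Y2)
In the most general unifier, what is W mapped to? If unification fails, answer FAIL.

Decompose h/3: U ≐ S,  d ≐ d,  U ≐ empty.
Bind U := S; substituting into the one remaining equation that mentions U gives: S ≐ empty.
Delete trivial equation d ≐ d.
Bind S := empty; substituting into the one remaining equation that mentions S gives: node(h(k,d,k),h(h(empty,d,d),empty,3),h(a,empty,W)) ≐ node(h(k,d,k),h(Z,empty,3),h(a,empty,h(h(d,Y2,d),node(true,L,empty),h(L,empty,a)))). Substituting into the earlier binding gives U := empty.
Decompose h/3: empty ≐ d,  node(d,true,true) ≐ node(d,true,true),  node(a,L,true) ≐ node(a,node(k,node(M,d,true),h(M,M,3)),true).
Clash: constants empty and d differ; no unifier exists.

FAIL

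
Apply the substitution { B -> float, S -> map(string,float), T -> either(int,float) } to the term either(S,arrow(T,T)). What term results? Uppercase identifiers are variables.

Replace each occurrence of S with map(string,float).
Replace each occurrence of T with either(int,float).
Result: either(map(string,float),arrow(either(int,float),either(int,float))).

either(map(string,float),arrow(either(int,float),either(int,float)))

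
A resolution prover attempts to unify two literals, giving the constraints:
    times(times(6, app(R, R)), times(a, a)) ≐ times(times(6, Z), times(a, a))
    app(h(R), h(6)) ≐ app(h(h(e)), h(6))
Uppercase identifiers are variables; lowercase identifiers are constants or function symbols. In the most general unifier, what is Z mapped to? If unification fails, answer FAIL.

app(h(e), h(e))

Decompose times/2: times(6, app(R, R)) ≐ times(6, Z),  times(a, a) ≐ times(a, a).
Decompose times/2: 6 ≐ 6,  app(R, R) ≐ Z.
Delete trivial equation 6 ≐ 6.
Bind Z := app(R, R); no other remaining equation mentions Z.
Delete trivial equation times(a, a) ≐ times(a, a).
Decompose app/2: h(R) ≐ h(h(e)),  h(6) ≐ h(6).
Decompose h/1: R ≐ h(e).
Bind R := h(e); no other remaining equation mentions R. Substituting into the earlier binding gives Z := app(h(e), h(e)).
Delete trivial equation h(6) ≐ h(6).
MGU = { Z ↦ app(h(e), h(e)), R ↦ h(e) }, so Z ↦ app(h(e), h(e)).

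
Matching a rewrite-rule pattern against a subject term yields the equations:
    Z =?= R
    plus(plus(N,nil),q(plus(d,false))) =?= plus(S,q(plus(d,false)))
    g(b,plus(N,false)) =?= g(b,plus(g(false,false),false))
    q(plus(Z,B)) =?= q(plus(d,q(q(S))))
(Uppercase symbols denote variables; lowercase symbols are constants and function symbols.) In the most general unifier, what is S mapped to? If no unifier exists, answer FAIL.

plus(g(false,false),nil)

Bind Z := R; substituting into the one remaining equation that mentions Z gives: q(plus(R,B)) =?= q(plus(d,q(q(S)))).
Decompose plus/2: plus(N,nil) =?= S,  q(plus(d,false)) =?= q(plus(d,false)).
Bind S := plus(N,nil); substituting into the one remaining equation that mentions S gives: q(plus(R,B)) =?= q(plus(d,q(q(plus(N,nil))))).
Delete trivial equation q(plus(d,false)) =?= q(plus(d,false)).
Decompose g/2: b =?= b,  plus(N,false) =?= plus(g(false,false),false).
Delete trivial equation b =?= b.
Decompose plus/2: N =?= g(false,false),  false =?= false.
Bind N := g(false,false); substituting into the one remaining equation that mentions N gives: q(plus(R,B)) =?= q(plus(d,q(q(plus(g(false,false),nil))))). Substituting into the earlier binding gives S := plus(g(false,false),nil).
Delete trivial equation false =?= false.
Decompose q/1: plus(R,B) =?= plus(d,q(q(plus(g(false,false),nil)))).
Decompose plus/2: R =?= d,  B =?= q(q(plus(g(false,false),nil))).
Bind R := d; no other remaining equation mentions R. Substituting into the earlier binding gives Z := d.
Bind B := q(q(plus(g(false,false),nil))).
MGU = { Z -> d, S -> plus(g(false,false),nil), N -> g(false,false), R -> d, B -> q(q(plus(g(false,false),nil))) }, so S -> plus(g(false,false),nil).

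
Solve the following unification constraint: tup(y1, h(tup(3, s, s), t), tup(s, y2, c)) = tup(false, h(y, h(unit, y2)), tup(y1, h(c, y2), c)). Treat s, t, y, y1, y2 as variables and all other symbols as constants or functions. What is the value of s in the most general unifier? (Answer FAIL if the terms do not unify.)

Decompose tup/3: y1 = false,  h(tup(3, s, s), t) = h(y, h(unit, y2)),  tup(s, y2, c) = tup(y1, h(c, y2), c).
Bind y1 := false; substituting into the one remaining equation that mentions y1 gives: tup(s, y2, c) = tup(false, h(c, y2), c).
Decompose h/2: tup(3, s, s) = y,  t = h(unit, y2).
Bind y := tup(3, s, s); no other remaining equation mentions y.
Bind t := h(unit, y2); no other remaining equation mentions t.
Decompose tup/3: s = false,  y2 = h(c, y2),  c = c.
Bind s := false; no other remaining equation mentions s. Substituting into the earlier binding gives y := tup(3, false, false).
Occurs check fails: y2 occurs in h(c, y2); the equation y2 = h(c, y2) has no finite solution.

FAIL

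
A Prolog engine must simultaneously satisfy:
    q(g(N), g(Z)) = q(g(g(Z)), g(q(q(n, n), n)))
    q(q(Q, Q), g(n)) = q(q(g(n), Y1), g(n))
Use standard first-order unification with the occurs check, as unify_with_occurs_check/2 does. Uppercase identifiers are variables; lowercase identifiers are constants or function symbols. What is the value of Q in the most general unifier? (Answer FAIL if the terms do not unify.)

g(n)

Decompose q/2: g(N) = g(g(Z)),  g(Z) = g(q(q(n, n), n)).
Decompose g/1: N = g(Z).
Bind N := g(Z); no other remaining equation mentions N.
Decompose g/1: Z = q(q(n, n), n).
Bind Z := q(q(n, n), n); no other remaining equation mentions Z. Substituting into the earlier binding gives N := g(q(q(n, n), n)).
Decompose q/2: q(Q, Q) = q(g(n), Y1),  g(n) = g(n).
Decompose q/2: Q = g(n),  Q = Y1.
Bind Q := g(n); substituting into the one remaining equation that mentions Q gives: g(n) = Y1.
Bind Y1 := g(n); no other remaining equation mentions Y1.
Delete trivial equation g(n) = g(n).
MGU = { N -> g(q(q(n, n), n)), Z -> q(q(n, n), n), Q -> g(n), Y1 -> g(n) }, so Q -> g(n).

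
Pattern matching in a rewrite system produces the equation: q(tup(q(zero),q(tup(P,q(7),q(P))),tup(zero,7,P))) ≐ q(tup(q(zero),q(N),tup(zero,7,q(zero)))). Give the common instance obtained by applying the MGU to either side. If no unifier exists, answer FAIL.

Decompose q/1: tup(q(zero),q(tup(P,q(7),q(P))),tup(zero,7,P)) ≐ tup(q(zero),q(N),tup(zero,7,q(zero))).
Decompose tup/3: q(zero) ≐ q(zero),  q(tup(P,q(7),q(P))) ≐ q(N),  tup(zero,7,P) ≐ tup(zero,7,q(zero)).
Delete trivial equation q(zero) ≐ q(zero).
Decompose q/1: tup(P,q(7),q(P)) ≐ N.
Bind N := tup(P,q(7),q(P)); no other remaining equation mentions N.
Decompose tup/3: zero ≐ zero,  7 ≐ 7,  P ≐ q(zero).
Delete trivial equation zero ≐ zero.
Delete trivial equation 7 ≐ 7.
Bind P := q(zero). Substituting into the earlier binding gives N := tup(q(zero),q(7),q(q(zero))).
Applying the MGU to either side gives q(tup(q(zero),q(tup(q(zero),q(7),q(q(zero)))),tup(zero,7,q(zero)))).

q(tup(q(zero),q(tup(q(zero),q(7),q(q(zero)))),tup(zero,7,q(zero))))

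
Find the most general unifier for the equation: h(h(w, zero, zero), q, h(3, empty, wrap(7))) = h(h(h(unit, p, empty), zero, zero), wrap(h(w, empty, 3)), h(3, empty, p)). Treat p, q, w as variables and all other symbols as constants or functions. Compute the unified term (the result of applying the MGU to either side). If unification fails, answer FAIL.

Decompose h/3: h(w, zero, zero) = h(h(unit, p, empty), zero, zero),  q = wrap(h(w, empty, 3)),  h(3, empty, wrap(7)) = h(3, empty, p).
Decompose h/3: w = h(unit, p, empty),  zero = zero,  zero = zero.
Bind w := h(unit, p, empty); substituting into the one remaining equation that mentions w gives: q = wrap(h(h(unit, p, empty), empty, 3)).
Delete trivial equation zero = zero.
Delete trivial equation zero = zero.
Bind q := wrap(h(h(unit, p, empty), empty, 3)); no other remaining equation mentions q.
Decompose h/3: 3 = 3,  empty = empty,  wrap(7) = p.
Delete trivial equation 3 = 3.
Delete trivial equation empty = empty.
Bind p := wrap(7). Substituting into the earlier bindings gives w := h(unit, wrap(7), empty), q := wrap(h(h(unit, wrap(7), empty), empty, 3)).
Applying the MGU to either side gives h(h(h(unit, wrap(7), empty), zero, zero), wrap(h(h(unit, wrap(7), empty), empty, 3)), h(3, empty, wrap(7))).

h(h(h(unit, wrap(7), empty), zero, zero), wrap(h(h(unit, wrap(7), empty), empty, 3)), h(3, empty, wrap(7)))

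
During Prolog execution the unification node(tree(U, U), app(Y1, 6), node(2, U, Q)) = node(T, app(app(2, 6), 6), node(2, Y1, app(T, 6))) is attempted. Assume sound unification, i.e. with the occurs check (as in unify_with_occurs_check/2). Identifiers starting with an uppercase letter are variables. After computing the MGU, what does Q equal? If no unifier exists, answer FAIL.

Decompose node/3: tree(U, U) = T,  app(Y1, 6) = app(app(2, 6), 6),  node(2, U, Q) = node(2, Y1, app(T, 6)).
Bind T := tree(U, U); substituting into the one remaining equation that mentions T gives: node(2, U, Q) = node(2, Y1, app(tree(U, U), 6)).
Decompose app/2: Y1 = app(2, 6),  6 = 6.
Bind Y1 := app(2, 6); substituting into the one remaining equation that mentions Y1 gives: node(2, U, Q) = node(2, app(2, 6), app(tree(U, U), 6)).
Delete trivial equation 6 = 6.
Decompose node/3: 2 = 2,  U = app(2, 6),  Q = app(tree(U, U), 6).
Delete trivial equation 2 = 2.
Bind U := app(2, 6); substituting into the remaining equation gives: Q = app(tree(app(2, 6), app(2, 6)), 6). Substituting into the earlier binding gives T := tree(app(2, 6), app(2, 6)).
Bind Q := app(tree(app(2, 6), app(2, 6)), 6).
MGU = { T = tree(app(2, 6), app(2, 6)), Y1 = app(2, 6), U = app(2, 6), Q = app(tree(app(2, 6), app(2, 6)), 6) }, so Q = app(tree(app(2, 6), app(2, 6)), 6).

app(tree(app(2, 6), app(2, 6)), 6)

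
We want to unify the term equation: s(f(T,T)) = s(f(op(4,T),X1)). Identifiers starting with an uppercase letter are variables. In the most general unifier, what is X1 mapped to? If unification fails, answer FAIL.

Decompose s/1: f(T,T) = f(op(4,T),X1).
Decompose f/2: T = op(4,T),  T = X1.
Occurs check fails: T occurs in op(4,T); the equation T = op(4,T) has no finite solution.

FAIL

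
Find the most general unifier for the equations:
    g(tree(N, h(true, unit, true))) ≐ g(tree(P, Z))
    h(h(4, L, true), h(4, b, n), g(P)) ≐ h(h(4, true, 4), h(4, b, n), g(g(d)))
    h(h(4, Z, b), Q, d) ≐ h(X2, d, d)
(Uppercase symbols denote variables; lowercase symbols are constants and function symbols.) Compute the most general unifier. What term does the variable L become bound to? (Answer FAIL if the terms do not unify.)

Decompose g/1: tree(N, h(true, unit, true)) ≐ tree(P, Z).
Decompose tree/2: N ≐ P,  h(true, unit, true) ≐ Z.
Bind N := P; no other remaining equation mentions N.
Bind Z := h(true, unit, true); substituting into the one remaining equation that mentions Z gives: h(h(4, h(true, unit, true), b), Q, d) ≐ h(X2, d, d).
Decompose h/3: h(4, L, true) ≐ h(4, true, 4),  h(4, b, n) ≐ h(4, b, n),  g(P) ≐ g(g(d)).
Decompose h/3: 4 ≐ 4,  L ≐ true,  true ≐ 4.
Delete trivial equation 4 ≐ 4.
Bind L := true; no other remaining equation mentions L.
Clash: constants true and 4 differ; no unifier exists.

FAIL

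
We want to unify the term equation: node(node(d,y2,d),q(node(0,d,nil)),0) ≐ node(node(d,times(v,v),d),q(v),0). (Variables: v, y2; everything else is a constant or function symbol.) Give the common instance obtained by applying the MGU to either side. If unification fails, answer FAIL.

Decompose node/3: node(d,y2,d) ≐ node(d,times(v,v),d),  q(node(0,d,nil)) ≐ q(v),  0 ≐ 0.
Decompose node/3: d ≐ d,  y2 ≐ times(v,v),  d ≐ d.
Delete trivial equation d ≐ d.
Bind y2 := times(v,v); no other remaining equation mentions y2.
Delete trivial equation d ≐ d.
Decompose q/1: node(0,d,nil) ≐ v.
Bind v := node(0,d,nil); no other remaining equation mentions v. Substituting into the earlier binding gives y2 := times(node(0,d,nil),node(0,d,nil)).
Delete trivial equation 0 ≐ 0.
Applying the MGU to either side gives node(node(d,times(node(0,d,nil),node(0,d,nil)),d),q(node(0,d,nil)),0).

node(node(d,times(node(0,d,nil),node(0,d,nil)),d),q(node(0,d,nil)),0)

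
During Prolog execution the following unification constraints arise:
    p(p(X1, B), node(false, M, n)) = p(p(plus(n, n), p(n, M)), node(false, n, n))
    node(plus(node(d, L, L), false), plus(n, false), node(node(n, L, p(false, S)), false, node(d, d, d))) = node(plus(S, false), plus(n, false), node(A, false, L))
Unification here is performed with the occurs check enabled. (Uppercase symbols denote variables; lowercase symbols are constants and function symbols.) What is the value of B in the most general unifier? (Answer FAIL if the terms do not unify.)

p(n, n)

Decompose p/2: p(X1, B) = p(plus(n, n), p(n, M)),  node(false, M, n) = node(false, n, n).
Decompose p/2: X1 = plus(n, n),  B = p(n, M).
Bind X1 := plus(n, n); no other remaining equation mentions X1.
Bind B := p(n, M); no other remaining equation mentions B.
Decompose node/3: false = false,  M = n,  n = n.
Delete trivial equation false = false.
Bind M := n; no other remaining equation mentions M. Substituting into the earlier binding gives B := p(n, n).
Delete trivial equation n = n.
Decompose node/3: plus(node(d, L, L), false) = plus(S, false),  plus(n, false) = plus(n, false),  node(node(n, L, p(false, S)), false, node(d, d, d)) = node(A, false, L).
Decompose plus/2: node(d, L, L) = S,  false = false.
Bind S := node(d, L, L); substituting into the one remaining equation that mentions S gives: node(node(n, L, p(false, node(d, L, L))), false, node(d, d, d)) = node(A, false, L).
Delete trivial equation false = false.
Delete trivial equation plus(n, false) = plus(n, false).
Decompose node/3: node(n, L, p(false, node(d, L, L))) = A,  false = false,  node(d, d, d) = L.
Bind A := node(n, L, p(false, node(d, L, L))); no other remaining equation mentions A.
Delete trivial equation false = false.
Bind L := node(d, d, d). Substituting into the earlier bindings gives S := node(d, node(d, d, d), node(d, d, d)), A := node(n, node(d, d, d), p(false, node(d, node(d, d, d), node(d, d, d)))).
MGU = { X1 = plus(n, n), B = p(n, n), M = n, S = node(d, node(d, d, d), node(d, d, d)), A = node(n, node(d, d, d), p(false, node(d, node(d, d, d), node(d, d, d)))), L = node(d, d, d) }, so B = p(n, n).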